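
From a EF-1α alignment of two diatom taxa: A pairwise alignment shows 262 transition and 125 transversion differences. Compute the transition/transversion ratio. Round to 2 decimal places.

2.10

R = 262/125 = 2.096 ≈ 2.10 (to 2 d.p.).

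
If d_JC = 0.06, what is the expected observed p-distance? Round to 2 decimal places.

0.06

p = (3/4)(1 − e^(−4d/3)) = 0.75 × (1 − e^(-0.08)) = 0.75 × (1 − 0.923116) = 0.057663.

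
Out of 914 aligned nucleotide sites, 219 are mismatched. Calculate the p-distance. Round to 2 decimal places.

p = 219/914 = 0.239606… ≈ 0.24 (to 2 d.p.).

0.24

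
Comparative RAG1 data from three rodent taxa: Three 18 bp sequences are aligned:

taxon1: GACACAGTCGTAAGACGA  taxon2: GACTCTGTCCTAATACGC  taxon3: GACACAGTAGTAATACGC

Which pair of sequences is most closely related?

taxon1–taxon2: 5/18 differ, p = 0.278, d = 0.347.
taxon1–taxon3: 3/18 differ, p = 0.167, d = 0.188.
taxon2–taxon3: 4/18 differ, p = 0.222, d = 0.264.
The smallest distance is between taxon1 and taxon3.

taxon1 and taxon3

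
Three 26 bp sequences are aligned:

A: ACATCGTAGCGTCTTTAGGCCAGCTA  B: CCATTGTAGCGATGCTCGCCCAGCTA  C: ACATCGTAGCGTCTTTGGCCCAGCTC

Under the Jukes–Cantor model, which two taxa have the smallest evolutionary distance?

A and C

A–B: 8/26 differ, p = 0.308, d = 0.396.
A–C: 3/26 differ, p = 0.115, d = 0.125.
B–C: 8/26 differ, p = 0.308, d = 0.396.
The smallest distance is between A and C.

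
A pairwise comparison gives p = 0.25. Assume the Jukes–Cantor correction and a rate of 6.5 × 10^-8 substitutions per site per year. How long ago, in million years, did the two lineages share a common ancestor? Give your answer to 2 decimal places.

d = −(3/4) ln(1 − 4p/3) = −0.75 ln(1 − 0.333333) = −0.75 ln(0.666667)
  = −0.75 × (-0.405465) = 0.304099 substitutions/site.
Under a molecular clock d = 2μt, so t = d/(2μ) = 0.304099 / (2 × 6.5 × 10^-8) = 2.34 million years.

2.34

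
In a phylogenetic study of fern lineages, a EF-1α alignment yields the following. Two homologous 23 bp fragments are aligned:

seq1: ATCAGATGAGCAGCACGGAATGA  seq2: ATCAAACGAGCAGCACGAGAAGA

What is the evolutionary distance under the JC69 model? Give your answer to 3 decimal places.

The sequences differ at 5 of 23 sites (5, 7, 18, 19, 21), so p = 5/23 ≈ 0.217391.
d = −(3/4) ln(1 − 4p/3) = −0.75 ln(1 − 0.289855) = −0.75 ln(0.710145)
  = −0.75 × (-0.342286) = 0.256715 substitutions/site.

0.257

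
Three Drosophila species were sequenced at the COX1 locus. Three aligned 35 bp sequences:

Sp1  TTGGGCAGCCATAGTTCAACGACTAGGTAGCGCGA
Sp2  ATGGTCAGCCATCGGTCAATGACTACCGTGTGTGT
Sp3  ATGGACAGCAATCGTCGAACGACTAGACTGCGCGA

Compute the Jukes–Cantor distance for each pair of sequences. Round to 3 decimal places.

d(Sp1,Sp2) = 0.458, d(Sp1,Sp3) = 0.315, d(Sp2,Sp3) = 0.458

Sp1–Sp2: 12/35 sites differ → p ≈ 0.342857, d = −0.75 ln(1 − 0.457143) = 0.458182 ≈ 0.458.
Sp1–Sp3: 9/35 sites differ → p ≈ 0.257143, d = −0.75 ln(1 − 0.342857) = 0.314890 ≈ 0.315.
Sp2–Sp3: 12/35 sites differ → p ≈ 0.342857, d = −0.75 ln(1 − 0.457143) = 0.458182 ≈ 0.458.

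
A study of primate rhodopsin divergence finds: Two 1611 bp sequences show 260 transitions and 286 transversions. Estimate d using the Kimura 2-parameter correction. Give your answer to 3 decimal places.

P = 260/1611 ≈ 0.16139 and Q = 286/1611 ≈ 0.177529.
Under the Kimura two-parameter model, d = −½ ln(1 − 2P − Q) − ¼ ln(1 − 2Q).
1 − 2P − Q = 0.499691, giving −½ ln(0.499691) = 0.346883.
1 − 2Q = 0.644942, giving −¼ ln(0.644942) = 0.109649.
d = 0.346883 + 0.109649 = 0.456532.

0.457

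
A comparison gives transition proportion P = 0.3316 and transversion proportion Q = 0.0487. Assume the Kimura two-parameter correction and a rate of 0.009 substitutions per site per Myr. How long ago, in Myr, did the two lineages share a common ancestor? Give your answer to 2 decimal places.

35.99

Under the Kimura two-parameter model, d = −½ ln(1 − 2P − Q) − ¼ ln(1 − 2Q).
1 − 2P − Q = 0.2881, giving −½ ln(0.2881) = 0.622224.
1 − 2Q = 0.9026, giving −¼ ln(0.9026) = 0.025619.
d = 0.622224 + 0.025619 = 0.647843.
Under a molecular clock d = 2μt, so t = d/(2μ) = 0.647843 / (2 × 0.009) = 35.99 Myr.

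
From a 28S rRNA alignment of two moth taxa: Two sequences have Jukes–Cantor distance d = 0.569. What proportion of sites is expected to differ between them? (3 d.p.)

p = (3/4)(1 − e^(−4d/3)) = 0.75 × (1 − e^(-0.758667)) = 0.75 × (1 − 0.468290) = 0.398783.

0.399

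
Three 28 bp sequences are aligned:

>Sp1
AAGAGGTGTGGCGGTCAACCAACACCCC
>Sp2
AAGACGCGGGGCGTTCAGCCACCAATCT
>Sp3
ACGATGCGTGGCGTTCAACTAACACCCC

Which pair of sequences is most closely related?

Sp1–Sp2: 9/28 differ, p = 0.321, d = 0.420.
Sp1–Sp3: 5/28 differ, p = 0.179, d = 0.204.
Sp2–Sp3: 9/28 differ, p = 0.321, d = 0.420.
The smallest distance is between Sp1 and Sp3.

Sp1 and Sp3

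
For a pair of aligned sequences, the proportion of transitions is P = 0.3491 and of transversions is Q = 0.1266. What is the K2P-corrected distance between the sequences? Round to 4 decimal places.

0.9439

Under the Kimura two-parameter model, d = −½ ln(1 − 2P − Q) − ¼ ln(1 − 2Q).
1 − 2P − Q = 0.1752, giving −½ ln(0.1752) = 0.870914.
1 − 2Q = 0.7468, giving −¼ ln(0.7468) = 0.072989.
d = 0.870914 + 0.072989 = 0.943903.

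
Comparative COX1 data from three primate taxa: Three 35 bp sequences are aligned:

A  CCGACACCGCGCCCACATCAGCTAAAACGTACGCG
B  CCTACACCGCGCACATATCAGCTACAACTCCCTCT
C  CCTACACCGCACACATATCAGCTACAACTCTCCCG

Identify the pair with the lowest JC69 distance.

B and C

A–B: 9/35 differ, p = 0.257, d = 0.315.
A–C: 9/35 differ, p = 0.257, d = 0.315.
B–C: 4/35 differ, p = 0.114, d = 0.124.
The smallest distance is between B and C.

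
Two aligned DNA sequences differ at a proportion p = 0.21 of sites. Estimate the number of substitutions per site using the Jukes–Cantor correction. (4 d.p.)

d = −(3/4) ln(1 − 4p/3) = −0.75 ln(1 − 0.28) = −0.75 ln(0.72)
  = −0.75 × (-0.328504) = 0.246378 substitutions/site.

0.2464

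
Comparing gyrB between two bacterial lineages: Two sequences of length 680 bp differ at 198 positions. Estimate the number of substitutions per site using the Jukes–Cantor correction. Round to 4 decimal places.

p = 198/680 ≈ 0.291176.
d = −(3/4) ln(1 − 4p/3) = −0.75 ln(1 − 0.388235) = −0.75 ln(0.611765)
  = −0.75 × (-0.491407) = 0.368555 substitutions/site.

0.3686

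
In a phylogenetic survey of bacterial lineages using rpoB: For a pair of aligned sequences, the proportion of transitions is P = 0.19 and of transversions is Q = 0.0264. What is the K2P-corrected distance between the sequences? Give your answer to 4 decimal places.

0.2743

Under the Kimura two-parameter model, d = −½ ln(1 − 2P − Q) − ¼ ln(1 − 2Q).
1 − 2P − Q = 0.5936, giving −½ ln(0.5936) = 0.260775.
1 − 2Q = 0.9472, giving −¼ ln(0.9472) = 0.013561.
d = 0.260775 + 0.013561 = 0.274336.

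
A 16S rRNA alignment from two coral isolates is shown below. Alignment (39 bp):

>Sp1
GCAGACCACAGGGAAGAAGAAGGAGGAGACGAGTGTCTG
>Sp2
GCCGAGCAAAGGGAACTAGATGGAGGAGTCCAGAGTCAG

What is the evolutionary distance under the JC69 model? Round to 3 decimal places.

0.314

The sequences differ at 10 of 39 sites (3, 6, 9, 16, 17, 21, 29, 31, 34, 38), so p = 10/39 ≈ 0.25641.
d = −(3/4) ln(1 − 4p/3) = −0.75 ln(1 − 0.34188) = −0.75 ln(0.65812)
  = −0.75 × (-0.418368) = 0.313776 substitutions/site.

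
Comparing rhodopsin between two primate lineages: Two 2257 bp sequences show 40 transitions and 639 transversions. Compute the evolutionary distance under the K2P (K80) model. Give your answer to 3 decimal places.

0.401

P = 40/2257 ≈ 0.017723 and Q = 639/2257 ≈ 0.283119.
Under the Kimura two-parameter model, d = −½ ln(1 − 2P − Q) − ¼ ln(1 − 2Q).
1 − 2P − Q = 0.681435, giving −½ ln(0.681435) = 0.191777.
1 − 2Q = 0.433762, giving −¼ ln(0.433762) = 0.208815.
d = 0.191777 + 0.208815 = 0.400592.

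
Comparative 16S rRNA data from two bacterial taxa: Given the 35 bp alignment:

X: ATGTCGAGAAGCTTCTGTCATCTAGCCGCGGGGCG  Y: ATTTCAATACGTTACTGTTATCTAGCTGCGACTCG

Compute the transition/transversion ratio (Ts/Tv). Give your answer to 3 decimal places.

0.833

Transitions are A↔G and C↔T; transversions are all other mismatches.
Transitions: 5. Transversions: 6.
R = 5/6 = 0.833333… ≈ 0.833 (to 3 d.p.).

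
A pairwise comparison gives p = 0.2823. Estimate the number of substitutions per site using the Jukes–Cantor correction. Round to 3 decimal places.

0.354

d = −(3/4) ln(1 − 4p/3) = −0.75 ln(1 − 0.3764) = −0.75 ln(0.6236)
  = −0.75 × (-0.472246) = 0.354185 substitutions/site.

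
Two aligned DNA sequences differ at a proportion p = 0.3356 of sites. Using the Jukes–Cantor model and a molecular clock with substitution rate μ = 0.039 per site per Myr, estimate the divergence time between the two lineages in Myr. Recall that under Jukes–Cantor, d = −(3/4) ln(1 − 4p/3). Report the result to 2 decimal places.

5.70

d = −(3/4) ln(1 − 4p/3) = −0.75 ln(1 − 0.447467) = −0.75 ln(0.552533)
  = −0.75 × (-0.593242) = 0.444932 substitutions/site.
Under a molecular clock d = 2μt, so t = d/(2μ) = 0.444932 / (2 × 0.039) = 5.70 Myr.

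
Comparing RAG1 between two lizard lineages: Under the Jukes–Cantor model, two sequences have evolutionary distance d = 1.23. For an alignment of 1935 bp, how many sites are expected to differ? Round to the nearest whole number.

1170

Invert JC69: p = (3/4)(1 − e^(−4d/3)) = 0.75 × (1 − e^(-1.64)) = 0.75 × (1 − 0.193980) = 0.604515.
Expected differing sites = pL ≈ 0.604515 × 1935 = 1169.736525 ≈ 1170.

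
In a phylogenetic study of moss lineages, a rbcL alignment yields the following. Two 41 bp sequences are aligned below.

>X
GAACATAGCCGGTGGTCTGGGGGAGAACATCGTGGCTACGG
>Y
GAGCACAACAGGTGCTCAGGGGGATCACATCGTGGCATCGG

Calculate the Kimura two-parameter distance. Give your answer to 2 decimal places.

0.30

Of 41 sites, 3 differences are transitions and 7 are transversions, so P = 3/41 ≈ 0.073171 and Q = 7/41 ≈ 0.170732.
Under the Kimura two-parameter model, d = −½ ln(1 − 2P − Q) − ¼ ln(1 − 2Q).
1 − 2P − Q = 0.682926, giving −½ ln(0.682926) = 0.190684.
1 − 2Q = 0.658536, giving −¼ ln(0.658536) = 0.104434.
d = 0.190684 + 0.104434 = 0.295118.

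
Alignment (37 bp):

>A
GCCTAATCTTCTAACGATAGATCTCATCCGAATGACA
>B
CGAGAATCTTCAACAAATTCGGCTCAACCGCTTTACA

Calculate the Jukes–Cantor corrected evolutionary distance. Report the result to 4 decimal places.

The sequences differ at 16 of 37 sites, so p = 16/37 ≈ 0.432432.
d = −(3/4) ln(1 − 4p/3) = −0.75 ln(1 − 0.576576) = −0.75 ln(0.423424)
  = −0.75 × (-0.859381) = 0.644536 substitutions/site.

0.6445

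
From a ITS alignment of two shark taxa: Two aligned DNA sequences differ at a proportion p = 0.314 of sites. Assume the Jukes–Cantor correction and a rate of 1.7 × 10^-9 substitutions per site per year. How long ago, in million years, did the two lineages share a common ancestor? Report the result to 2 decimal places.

119.65

d = −(3/4) ln(1 − 4p/3) = −0.75 ln(1 − 0.418667) = −0.75 ln(0.581333)
  = −0.75 × (-0.542432) = 0.406824 substitutions/site.
Under a molecular clock d = 2μt, so t = d/(2μ) = 0.406824 / (2 × 1.7 × 10^-9) = 119.65 million years.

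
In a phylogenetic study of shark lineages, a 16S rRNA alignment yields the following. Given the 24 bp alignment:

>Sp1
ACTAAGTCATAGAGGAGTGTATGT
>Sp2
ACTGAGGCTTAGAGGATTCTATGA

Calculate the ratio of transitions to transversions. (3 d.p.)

0.200

Transitions are A↔G and C↔T; transversions are all other mismatches.
Transitions: 1. Transversions: 5.
R = 1/5 = 0.200.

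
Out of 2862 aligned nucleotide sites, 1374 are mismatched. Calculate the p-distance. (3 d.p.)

0.480

p = 1374/2862 = 0.480083… ≈ 0.480 (to 3 d.p.).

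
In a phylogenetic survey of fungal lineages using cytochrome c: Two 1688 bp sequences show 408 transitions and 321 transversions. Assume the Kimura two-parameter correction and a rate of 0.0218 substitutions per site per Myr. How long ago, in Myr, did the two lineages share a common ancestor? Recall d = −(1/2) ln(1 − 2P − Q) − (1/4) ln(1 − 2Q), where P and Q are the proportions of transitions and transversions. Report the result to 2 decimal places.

P = 408/1688 ≈ 0.241706 and Q = 321/1688 ≈ 0.190166.
Under the Kimura two-parameter model, d = −½ ln(1 − 2P − Q) − ¼ ln(1 − 2Q).
1 − 2P − Q = 0.326422, giving −½ ln(0.326422) = 0.559782.
1 − 2Q = 0.619668, giving −¼ ln(0.619668) = 0.119643.
d = 0.559782 + 0.119643 = 0.679425.
Under a molecular clock d = 2μt, so t = d/(2μ) = 0.679425 / (2 × 0.0218) = 15.58 Myr.

15.58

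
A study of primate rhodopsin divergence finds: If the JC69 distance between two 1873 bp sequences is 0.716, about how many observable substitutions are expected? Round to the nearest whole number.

Invert JC69: p = (3/4)(1 − e^(−4d/3)) = 0.75 × (1 − e^(-0.954667)) = 0.75 × (1 − 0.384940) = 0.461295.
Expected differing sites = pL ≈ 0.461295 × 1873 = 864.005535 ≈ 864.

864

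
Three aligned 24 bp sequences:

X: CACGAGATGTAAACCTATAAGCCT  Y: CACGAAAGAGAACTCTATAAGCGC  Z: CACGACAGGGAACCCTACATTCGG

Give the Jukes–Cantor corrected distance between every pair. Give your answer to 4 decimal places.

d(X,Y) = 0.4408, d(X,Z) = 0.5199, d(Y,Z) = 0.3694

X–Y: 8/24 sites differ → p ≈ 0.333333, d = −0.75 ln(1 − 0.444444) = 0.440839 ≈ 0.4408.
X–Z: 9/24 sites differ → p = 0.375, d = −0.75 ln(1 − 0.5) = 0.519860 ≈ 0.5199.
Y–Z: 7/24 sites differ → p ≈ 0.291667, d = −0.75 ln(1 − 0.388889) = 0.369358 ≈ 0.3694.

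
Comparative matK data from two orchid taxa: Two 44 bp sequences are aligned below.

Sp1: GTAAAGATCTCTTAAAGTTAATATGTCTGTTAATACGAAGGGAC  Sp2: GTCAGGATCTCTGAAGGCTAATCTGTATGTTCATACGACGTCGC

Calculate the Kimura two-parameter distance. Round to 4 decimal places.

0.3390

Of 44 sites, 4 differences are transitions and 8 are transversions, so P = 4/44 ≈ 0.090909 and Q = 8/44 ≈ 0.181818.
Under the Kimura two-parameter model, d = −½ ln(1 − 2P − Q) − ¼ ln(1 − 2Q).
1 − 2P − Q = 0.636364, giving −½ ln(0.636364) = 0.225992.
1 − 2Q = 0.636364, giving −¼ ln(0.636364) = 0.112996.
d = 0.225992 + 0.112996 = 0.338988.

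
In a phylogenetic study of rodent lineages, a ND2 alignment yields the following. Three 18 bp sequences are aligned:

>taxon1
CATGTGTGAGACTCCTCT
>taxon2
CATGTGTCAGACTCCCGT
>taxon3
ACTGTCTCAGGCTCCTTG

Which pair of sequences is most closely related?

taxon1 and taxon2

taxon1–taxon2: 3/18 differ, p = 0.167, d = 0.188.
taxon1–taxon3: 7/18 differ, p = 0.389, d = 0.548.
taxon2–taxon3: 7/18 differ, p = 0.389, d = 0.548.
The smallest distance is between taxon1 and taxon2.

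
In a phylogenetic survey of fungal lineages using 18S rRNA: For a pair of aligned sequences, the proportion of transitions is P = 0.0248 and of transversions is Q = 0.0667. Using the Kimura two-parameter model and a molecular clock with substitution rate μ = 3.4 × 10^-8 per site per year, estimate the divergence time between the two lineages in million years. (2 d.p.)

Under the Kimura two-parameter model, d = −½ ln(1 − 2P − Q) − ¼ ln(1 − 2Q).
1 − 2P − Q = 0.8837, giving −½ ln(0.8837) = 0.061819.
1 − 2Q = 0.8666, giving −¼ ln(0.8666) = 0.035794.
d = 0.061819 + 0.035794 = 0.097613.
Under a molecular clock d = 2μt, so t = d/(2μ) = 0.097613 / (2 × 3.4 × 10^-8) = 1.44 million years.

1.44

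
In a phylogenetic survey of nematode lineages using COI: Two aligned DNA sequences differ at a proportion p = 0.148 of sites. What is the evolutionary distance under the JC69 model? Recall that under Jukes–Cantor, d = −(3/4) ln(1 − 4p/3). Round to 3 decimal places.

d = −(3/4) ln(1 − 4p/3) = −0.75 ln(1 − 0.197333) = −0.75 ln(0.802667)
  = −0.75 × (-0.219815) = 0.164861 substitutions/site.

0.165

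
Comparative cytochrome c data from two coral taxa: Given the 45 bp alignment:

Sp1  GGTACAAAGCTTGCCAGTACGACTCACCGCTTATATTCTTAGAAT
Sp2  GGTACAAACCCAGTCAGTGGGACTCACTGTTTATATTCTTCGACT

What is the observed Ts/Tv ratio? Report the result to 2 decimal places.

Transitions are A↔G and C↔T; transversions are all other mismatches.
Transitions: 5. Transversions: 5.
R = 5/5 = 1.00.

1.00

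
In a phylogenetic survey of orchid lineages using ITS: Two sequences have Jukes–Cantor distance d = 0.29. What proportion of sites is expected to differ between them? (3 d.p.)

0.241

p = (3/4)(1 − e^(−4d/3)) = 0.75 × (1 − e^(-0.386667)) = 0.75 × (1 − 0.679317) = 0.240512.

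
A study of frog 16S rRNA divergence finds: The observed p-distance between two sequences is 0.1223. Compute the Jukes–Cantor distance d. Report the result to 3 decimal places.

0.134

d = −(3/4) ln(1 − 4p/3) = −0.75 ln(1 − 0.163067) = −0.75 ln(0.836933)
  = −0.75 × (-0.178011) = 0.133508 substitutions/site.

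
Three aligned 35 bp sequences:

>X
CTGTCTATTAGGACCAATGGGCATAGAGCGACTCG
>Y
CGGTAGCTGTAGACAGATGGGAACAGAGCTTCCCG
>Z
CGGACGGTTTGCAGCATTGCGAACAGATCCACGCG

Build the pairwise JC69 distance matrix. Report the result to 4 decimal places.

X–Y: 14/35 sites differ → p = 0.4, d = −0.75 ln(1 − 0.533333) = 0.571605 ≈ 0.5716.
X–Z: 14/35 sites differ → p = 0.4, d = −0.75 ln(1 − 0.533333) = 0.571605 ≈ 0.5716.
Y–Z: 15/35 sites differ → p ≈ 0.428571, d = −0.75 ln(1 − 0.571428) = 0.635472 ≈ 0.6355.

d(X,Y) = 0.5716, d(X,Z) = 0.5716, d(Y,Z) = 0.6355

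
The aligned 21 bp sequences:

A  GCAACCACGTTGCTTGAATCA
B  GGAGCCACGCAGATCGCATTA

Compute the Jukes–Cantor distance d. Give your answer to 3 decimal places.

0.532

The sequences differ at 8 of 21 sites (2, 4, 10, 11, 13, 15, 17, 20), so p = 8/21 ≈ 0.380952.
d = −(3/4) ln(1 − 4p/3) = −0.75 ln(1 − 0.507936) = −0.75 ln(0.492064)
  = −0.75 × (-0.709146) = 0.531860 substitutions/site.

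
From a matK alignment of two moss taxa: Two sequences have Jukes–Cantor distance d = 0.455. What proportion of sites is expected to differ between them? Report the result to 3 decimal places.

p = (3/4)(1 − e^(−4d/3)) = 0.75 × (1 − e^(-0.606667)) = 0.75 × (1 − 0.545165) = 0.341126.

0.341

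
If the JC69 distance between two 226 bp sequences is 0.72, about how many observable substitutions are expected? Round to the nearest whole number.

Invert JC69: p = (3/4)(1 − e^(−4d/3)) = 0.75 × (1 − e^(-0.96)) = 0.75 × (1 − 0.382893) = 0.462830.
Expected differing sites = pL ≈ 0.462830 × 226 = 104.59958 ≈ 105.

105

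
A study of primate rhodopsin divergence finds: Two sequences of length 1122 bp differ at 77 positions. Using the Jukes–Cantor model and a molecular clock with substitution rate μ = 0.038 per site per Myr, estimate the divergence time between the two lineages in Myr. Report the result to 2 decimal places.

p = 77/1122 ≈ 0.068627.
d = −(3/4) ln(1 − 4p/3) = −0.75 ln(1 − 0.091503) = −0.75 ln(0.908497)
  = −0.75 × (-0.095964) = 0.071973 substitutions/site.
Under a molecular clock d = 2μt, so t = d/(2μ) = 0.071973 / (2 × 0.038) = 0.95 Myr.

0.95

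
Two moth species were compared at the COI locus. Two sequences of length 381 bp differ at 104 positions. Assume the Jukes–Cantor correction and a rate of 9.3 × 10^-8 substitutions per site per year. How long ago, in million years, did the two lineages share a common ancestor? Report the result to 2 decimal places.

1.82

p = 104/381 ≈ 0.272966.
d = −(3/4) ln(1 − 4p/3) = −0.75 ln(1 − 0.363955) = −0.75 ln(0.636045)
  = −0.75 × (-0.452486) = 0.339365 substitutions/site.
Under a molecular clock d = 2μt, so t = d/(2μ) = 0.339365 / (2 × 9.3 × 10^-8) = 1.82 million years.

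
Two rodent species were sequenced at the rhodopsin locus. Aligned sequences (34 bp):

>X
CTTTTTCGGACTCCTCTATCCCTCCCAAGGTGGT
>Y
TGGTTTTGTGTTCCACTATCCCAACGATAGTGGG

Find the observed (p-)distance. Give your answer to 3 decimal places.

0.412

The sequences differ at 14 of 34 positions.
p = 14/34 = 0.411764… ≈ 0.412 (to 3 d.p.).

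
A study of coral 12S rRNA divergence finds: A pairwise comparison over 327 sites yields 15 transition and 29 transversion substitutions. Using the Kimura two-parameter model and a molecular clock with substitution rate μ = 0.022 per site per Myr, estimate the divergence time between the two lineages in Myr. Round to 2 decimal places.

3.37

P = 15/327 ≈ 0.045872 and Q = 29/327 ≈ 0.088685.
Under the Kimura two-parameter model, d = −½ ln(1 − 2P − Q) − ¼ ln(1 − 2Q).
1 − 2P − Q = 0.819571, giving −½ ln(0.819571) = 0.099487.
1 − 2Q = 0.82263, giving −¼ ln(0.82263) = 0.048812.
d = 0.099487 + 0.048812 = 0.148299.
Under a molecular clock d = 2μt, so t = d/(2μ) = 0.148299 / (2 × 0.022) = 3.37 Myr.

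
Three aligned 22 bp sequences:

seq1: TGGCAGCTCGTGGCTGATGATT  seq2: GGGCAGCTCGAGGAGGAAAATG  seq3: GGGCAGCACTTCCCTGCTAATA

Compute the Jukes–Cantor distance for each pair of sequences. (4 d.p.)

seq1–seq2: 7/22 sites differ → p ≈ 0.318182, d = −0.75 ln(1 − 0.424243) = 0.414052 ≈ 0.4141.
seq1–seq3: 8/22 sites differ → p ≈ 0.363636, d = −0.75 ln(1 − 0.484848) = 0.497470 ≈ 0.4975.
seq2–seq3: 10/22 sites differ → p ≈ 0.454545, d = −0.75 ln(1 − 0.60606) = 0.698667 ≈ 0.6987.

d(seq1,seq2) = 0.4141, d(seq1,seq3) = 0.4975, d(seq2,seq3) = 0.6987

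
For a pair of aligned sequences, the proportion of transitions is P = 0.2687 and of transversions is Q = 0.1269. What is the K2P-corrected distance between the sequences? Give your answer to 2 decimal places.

0.62

Under the Kimura two-parameter model, d = −½ ln(1 − 2P − Q) − ¼ ln(1 − 2Q).
1 − 2P − Q = 0.3357, giving −½ ln(0.3357) = 0.545769.
1 − 2Q = 0.7462, giving −¼ ln(0.7462) = 0.073190.
d = 0.545769 + 0.073190 = 0.618959.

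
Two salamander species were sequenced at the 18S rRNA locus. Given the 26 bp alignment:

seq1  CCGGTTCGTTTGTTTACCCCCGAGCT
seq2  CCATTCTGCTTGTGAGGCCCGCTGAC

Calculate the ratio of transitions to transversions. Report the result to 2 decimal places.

Transitions are A↔G and C↔T; transversions are all other mismatches.
Transitions: 6. Transversions: 8.
R = 6/8 = 0.75.

0.75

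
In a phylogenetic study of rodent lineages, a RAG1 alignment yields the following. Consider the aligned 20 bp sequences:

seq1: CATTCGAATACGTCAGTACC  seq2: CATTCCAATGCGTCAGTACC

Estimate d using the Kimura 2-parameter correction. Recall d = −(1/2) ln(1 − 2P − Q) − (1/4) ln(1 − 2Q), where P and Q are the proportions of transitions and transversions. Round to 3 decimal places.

0.108

Of 20 sites, 1 differences are transitions and 1 are transversions, so P = 1/20 = 0.05 and Q = 1/20 = 0.05.
Under the Kimura two-parameter model, d = −½ ln(1 − 2P − Q) − ¼ ln(1 − 2Q).
1 − 2P − Q = 0.85, giving −½ ln(0.85) = 0.081259.
1 − 2Q = 0.9, giving −¼ ln(0.9) = 0.026340.
d = 0.081259 + 0.026340 = 0.107599.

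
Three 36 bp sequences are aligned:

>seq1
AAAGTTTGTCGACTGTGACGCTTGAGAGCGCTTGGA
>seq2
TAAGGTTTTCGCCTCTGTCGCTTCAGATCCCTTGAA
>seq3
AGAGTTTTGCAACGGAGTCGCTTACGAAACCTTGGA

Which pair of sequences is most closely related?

seq1–seq2: 10/36 differ, p = 0.278, d = 0.347.
seq1–seq3: 12/36 differ, p = 0.333, d = 0.441.
seq2–seq3: 14/36 differ, p = 0.389, d = 0.548.
The smallest distance is between seq1 and seq2.

seq1 and seq2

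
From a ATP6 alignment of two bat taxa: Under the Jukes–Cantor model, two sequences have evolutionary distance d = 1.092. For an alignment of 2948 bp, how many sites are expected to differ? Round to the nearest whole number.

Invert JC69: p = (3/4)(1 − e^(−4d/3)) = 0.75 × (1 − e^(-1.456)) = 0.75 × (1 − 0.233167) = 0.575125.
Expected differing sites = pL ≈ 0.575125 × 2948 = 1695.4685 ≈ 1695.

1695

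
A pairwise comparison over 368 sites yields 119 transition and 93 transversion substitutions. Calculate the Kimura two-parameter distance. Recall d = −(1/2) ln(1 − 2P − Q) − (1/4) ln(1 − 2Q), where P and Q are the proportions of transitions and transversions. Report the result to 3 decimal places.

1.325

P = 119/368 ≈ 0.32337 and Q = 93/368 ≈ 0.252717.
Under the Kimura two-parameter model, d = −½ ln(1 − 2P − Q) − ¼ ln(1 − 2Q).
1 − 2P − Q = 0.100543, giving −½ ln(0.100543) = 1.148585.
1 − 2Q = 0.494566, giving −¼ ln(0.494566) = 0.176019.
d = 1.148585 + 0.176019 = 1.324604.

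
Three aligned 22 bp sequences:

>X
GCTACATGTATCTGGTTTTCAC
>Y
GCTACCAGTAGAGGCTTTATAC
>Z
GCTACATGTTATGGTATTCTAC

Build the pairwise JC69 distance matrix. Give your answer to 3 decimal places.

X–Y: 8/22 sites differ → p ≈ 0.363636, d = −0.75 ln(1 − 0.484848) = 0.497470 ≈ 0.497.
X–Z: 8/22 sites differ → p ≈ 0.363636, d = −0.75 ln(1 − 0.484848) = 0.497470 ≈ 0.497.
Y–Z: 8/22 sites differ → p ≈ 0.363636, d = −0.75 ln(1 − 0.484848) = 0.497470 ≈ 0.497.

d(X,Y) = 0.497, d(X,Z) = 0.497, d(Y,Z) = 0.497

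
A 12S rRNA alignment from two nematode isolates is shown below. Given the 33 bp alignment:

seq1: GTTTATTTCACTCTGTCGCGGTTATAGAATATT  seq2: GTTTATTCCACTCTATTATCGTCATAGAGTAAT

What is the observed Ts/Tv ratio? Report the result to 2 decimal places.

Transitions are A↔G and C↔T; transversions are all other mismatches.
Transitions: 7. Transversions: 2.
R = 7/2 = 3.50.

3.50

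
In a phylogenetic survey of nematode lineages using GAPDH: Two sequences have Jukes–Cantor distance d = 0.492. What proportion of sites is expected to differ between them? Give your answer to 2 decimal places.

0.36

p = (3/4)(1 − e^(−4d/3)) = 0.75 × (1 − e^(-0.656)) = 0.75 × (1 − 0.518923) = 0.360808.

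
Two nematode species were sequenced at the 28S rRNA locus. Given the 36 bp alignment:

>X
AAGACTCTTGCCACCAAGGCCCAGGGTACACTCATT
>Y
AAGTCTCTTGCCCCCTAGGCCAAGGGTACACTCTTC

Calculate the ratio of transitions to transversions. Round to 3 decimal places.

Transitions are A↔G and C↔T; transversions are all other mismatches.
Transitions: 1. Transversions: 5.
R = 1/5 = 0.200.

0.200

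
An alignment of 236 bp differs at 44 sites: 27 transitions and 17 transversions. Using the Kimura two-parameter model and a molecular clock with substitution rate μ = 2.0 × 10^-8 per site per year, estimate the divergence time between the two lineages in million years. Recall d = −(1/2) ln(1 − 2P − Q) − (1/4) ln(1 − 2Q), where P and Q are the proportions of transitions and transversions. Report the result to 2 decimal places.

P = 27/236 ≈ 0.114407 and Q = 17/236 ≈ 0.072034.
Under the Kimura two-parameter model, d = −½ ln(1 − 2P − Q) − ¼ ln(1 − 2Q).
1 − 2P − Q = 0.699152, giving −½ ln(0.699152) = 0.178944.
1 − 2Q = 0.855932, giving −¼ ln(0.855932) = 0.038891.
d = 0.178944 + 0.038891 = 0.217835.
Under a molecular clock d = 2μt, so t = d/(2μ) = 0.217835 / (2 × 2.0 × 10^-8) = 5.45 million years.

5.45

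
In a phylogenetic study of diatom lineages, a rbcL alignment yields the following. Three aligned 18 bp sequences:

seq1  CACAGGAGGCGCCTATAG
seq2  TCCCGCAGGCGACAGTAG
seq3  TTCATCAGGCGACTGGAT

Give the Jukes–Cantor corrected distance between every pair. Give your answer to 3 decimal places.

d(seq1,seq2) = 0.548, d(seq1,seq3) = 0.673, d(seq2,seq3) = 0.441

seq1–seq2: 7/18 sites differ → p ≈ 0.388889, d = −0.75 ln(1 − 0.518519) = 0.548166 ≈ 0.548.
seq1–seq3: 8/18 sites differ → p ≈ 0.444444, d = −0.75 ln(1 − 0.592592) = 0.673455 ≈ 0.673.
seq2–seq3: 6/18 sites differ → p ≈ 0.333333, d = −0.75 ln(1 − 0.444444) = 0.440839 ≈ 0.441.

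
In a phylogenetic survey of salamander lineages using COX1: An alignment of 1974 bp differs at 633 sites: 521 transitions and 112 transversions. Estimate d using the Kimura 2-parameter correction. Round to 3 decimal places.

0.469

P = 521/1974 ≈ 0.263931 and Q = 112/1974 ≈ 0.056738.
Under the Kimura two-parameter model, d = −½ ln(1 − 2P − Q) − ¼ ln(1 − 2Q).
1 − 2P − Q = 0.4154, giving −½ ln(0.4154) = 0.439257.
1 − 2Q = 0.886524, giving −¼ ln(0.886524) = 0.030112.
d = 0.439257 + 0.030112 = 0.469369.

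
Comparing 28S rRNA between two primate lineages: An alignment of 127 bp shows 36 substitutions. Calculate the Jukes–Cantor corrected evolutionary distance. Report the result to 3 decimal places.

0.356

p = 36/127 ≈ 0.283465.
d = −(3/4) ln(1 − 4p/3) = −0.75 ln(1 − 0.377953) = −0.75 ln(0.622047)
  = −0.75 × (-0.474740) = 0.356055 substitutions/site.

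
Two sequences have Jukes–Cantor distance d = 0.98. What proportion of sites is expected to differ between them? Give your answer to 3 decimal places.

p = (3/4)(1 − e^(−4d/3)) = 0.75 × (1 − e^(-1.306667)) = 0.75 × (1 − 0.270721) = 0.546959.

0.547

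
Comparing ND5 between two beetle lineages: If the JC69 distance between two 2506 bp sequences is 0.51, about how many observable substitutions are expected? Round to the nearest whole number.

Invert JC69: p = (3/4)(1 − e^(−4d/3)) = 0.75 × (1 − e^(-0.68)) = 0.75 × (1 − 0.506617) = 0.370037.
Expected differing sites = pL ≈ 0.370037 × 2506 = 927.312722 ≈ 927.

927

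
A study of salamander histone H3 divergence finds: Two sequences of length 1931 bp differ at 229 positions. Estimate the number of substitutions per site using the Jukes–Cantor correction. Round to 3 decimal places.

0.129

p = 229/1931 ≈ 0.118591.
d = −(3/4) ln(1 − 4p/3) = −0.75 ln(1 − 0.158121) = −0.75 ln(0.841879)
  = −0.75 × (-0.172119) = 0.129089 substitutions/site.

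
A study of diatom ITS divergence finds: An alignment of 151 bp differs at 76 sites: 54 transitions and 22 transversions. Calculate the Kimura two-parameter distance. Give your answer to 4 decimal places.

1.0725

P = 54/151 ≈ 0.357616 and Q = 22/151 ≈ 0.145695.
Under the Kimura two-parameter model, d = −½ ln(1 − 2P − Q) − ¼ ln(1 − 2Q).
1 − 2P − Q = 0.139073, giving −½ ln(0.139073) = 0.986378.
1 − 2Q = 0.70861, giving −¼ ln(0.70861) = 0.086112.
d = 0.986378 + 0.086112 = 1.072490.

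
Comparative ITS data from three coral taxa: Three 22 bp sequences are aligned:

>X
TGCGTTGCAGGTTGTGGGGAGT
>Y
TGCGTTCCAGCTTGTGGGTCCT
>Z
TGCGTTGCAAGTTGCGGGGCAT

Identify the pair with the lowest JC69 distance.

X–Y: 5/22 differ, p = 0.227, d = 0.271.
X–Z: 4/22 differ, p = 0.182, d = 0.208.
Y–Z: 6/22 differ, p = 0.273, d = 0.339.
The smallest distance is between X and Z.

X and Z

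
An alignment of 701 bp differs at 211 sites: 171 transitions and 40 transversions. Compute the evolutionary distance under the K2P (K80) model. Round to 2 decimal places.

P = 171/701 ≈ 0.243937 and Q = 40/701 ≈ 0.057061.
Under the Kimura two-parameter model, d = −½ ln(1 − 2P − Q) − ¼ ln(1 − 2Q).
1 − 2P − Q = 0.455065, giving −½ ln(0.455065) = 0.393658.
1 − 2Q = 0.885878, giving −¼ ln(0.885878) = 0.030294.
d = 0.393658 + 0.030294 = 0.423952.

0.42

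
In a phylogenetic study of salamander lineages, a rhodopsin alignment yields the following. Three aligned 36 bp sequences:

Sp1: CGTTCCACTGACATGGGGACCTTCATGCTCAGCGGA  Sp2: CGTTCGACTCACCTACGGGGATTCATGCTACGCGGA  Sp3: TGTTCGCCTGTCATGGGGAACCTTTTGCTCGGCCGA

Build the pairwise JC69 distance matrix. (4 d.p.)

d(Sp1,Sp2) = 0.3470, d(Sp1,Sp3) = 0.3470, d(Sp2,Sp3) = 0.6735

Sp1–Sp2: 10/36 sites differ → p ≈ 0.277778, d = −0.75 ln(1 − 0.370371) = 0.346968 ≈ 0.3470.
Sp1–Sp3: 10/36 sites differ → p ≈ 0.277778, d = −0.75 ln(1 − 0.370371) = 0.346968 ≈ 0.3470.
Sp2–Sp3: 16/36 sites differ → p ≈ 0.444444, d = −0.75 ln(1 − 0.592592) = 0.673455 ≈ 0.6735.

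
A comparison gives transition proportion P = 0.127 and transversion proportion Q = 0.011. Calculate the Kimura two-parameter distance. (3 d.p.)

0.160

Under the Kimura two-parameter model, d = −½ ln(1 − 2P − Q) − ¼ ln(1 − 2Q).
1 − 2P − Q = 0.735, giving −½ ln(0.735) = 0.153942.
1 − 2Q = 0.978, giving −¼ ln(0.978) = 0.005561.
d = 0.153942 + 0.005561 = 0.159503.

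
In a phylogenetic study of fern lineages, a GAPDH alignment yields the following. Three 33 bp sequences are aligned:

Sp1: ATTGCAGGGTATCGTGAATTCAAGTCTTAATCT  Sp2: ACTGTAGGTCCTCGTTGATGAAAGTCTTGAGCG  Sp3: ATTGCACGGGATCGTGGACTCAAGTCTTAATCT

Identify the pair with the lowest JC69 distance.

Sp1–Sp2: 12/33 differ, p = 0.364, d = 0.497.
Sp1–Sp3: 4/33 differ, p = 0.121, d = 0.132.
Sp2–Sp3: 13/33 differ, p = 0.394, d = 0.559.
The smallest distance is between Sp1 and Sp3.

Sp1 and Sp3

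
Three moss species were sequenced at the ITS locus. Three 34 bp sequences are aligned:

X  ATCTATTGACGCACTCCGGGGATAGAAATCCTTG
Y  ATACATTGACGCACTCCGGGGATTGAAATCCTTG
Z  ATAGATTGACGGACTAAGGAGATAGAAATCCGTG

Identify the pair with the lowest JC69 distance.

X–Y: 3/34 differ, p = 0.088, d = 0.094.
X–Z: 7/34 differ, p = 0.206, d = 0.241.
Y–Z: 7/34 differ, p = 0.206, d = 0.241.
The smallest distance is between X and Y.

X and Y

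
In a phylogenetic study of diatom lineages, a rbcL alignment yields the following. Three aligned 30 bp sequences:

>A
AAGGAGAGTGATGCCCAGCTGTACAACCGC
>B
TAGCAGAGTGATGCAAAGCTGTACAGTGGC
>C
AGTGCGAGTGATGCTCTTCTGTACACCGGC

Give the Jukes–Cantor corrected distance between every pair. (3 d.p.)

d(A,B) = 0.280, d(A,C) = 0.330, d(B,C) = 0.503

A–B: 7/30 sites differ → p ≈ 0.233333, d = −0.75 ln(1 − 0.311111) = 0.279506 ≈ 0.280.
A–C: 8/30 sites differ → p ≈ 0.266667, d = −0.75 ln(1 − 0.355556) = 0.329526 ≈ 0.330.
B–C: 11/30 sites differ → p ≈ 0.366667, d = −0.75 ln(1 − 0.488889) = 0.503376 ≈ 0.503.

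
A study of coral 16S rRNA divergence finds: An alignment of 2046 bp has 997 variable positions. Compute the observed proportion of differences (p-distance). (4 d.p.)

0.4873

p = 997/2046 = 0.487292… ≈ 0.4873 (to 4 d.p.).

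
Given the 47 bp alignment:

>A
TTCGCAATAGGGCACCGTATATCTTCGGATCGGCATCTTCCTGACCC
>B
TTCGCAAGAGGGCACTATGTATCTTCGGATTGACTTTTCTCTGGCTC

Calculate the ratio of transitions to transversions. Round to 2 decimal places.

5.00

Transitions are A↔G and C↔T; transversions are all other mismatches.
Transitions: 10. Transversions: 2.
R = 10/2 = 5.00.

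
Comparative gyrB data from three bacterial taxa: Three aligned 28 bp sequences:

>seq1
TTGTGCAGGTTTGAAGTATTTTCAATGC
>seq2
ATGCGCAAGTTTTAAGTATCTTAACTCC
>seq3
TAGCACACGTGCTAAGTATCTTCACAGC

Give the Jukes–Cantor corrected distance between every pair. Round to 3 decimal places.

seq1–seq2: 8/28 sites differ → p ≈ 0.285714, d = −0.75 ln(1 − 0.380952) = 0.359679 ≈ 0.360.
seq1–seq3: 10/28 sites differ → p ≈ 0.357143, d = −0.75 ln(1 − 0.476191) = 0.484971 ≈ 0.485.
seq2–seq3: 9/28 sites differ → p ≈ 0.321429, d = −0.75 ln(1 − 0.428572) = 0.419713 ≈ 0.420.

d(seq1,seq2) = 0.360, d(seq1,seq3) = 0.485, d(seq2,seq3) = 0.420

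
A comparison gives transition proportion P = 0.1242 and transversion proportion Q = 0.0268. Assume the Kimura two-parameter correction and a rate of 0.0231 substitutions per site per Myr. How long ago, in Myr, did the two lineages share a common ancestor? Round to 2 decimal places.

3.78

Under the Kimura two-parameter model, d = −½ ln(1 − 2P − Q) − ¼ ln(1 − 2Q).
1 − 2P − Q = 0.7248, giving −½ ln(0.7248) = 0.160930.
1 − 2Q = 0.9464, giving −¼ ln(0.9464) = 0.013772.
d = 0.160930 + 0.013772 = 0.174702.
Under a molecular clock d = 2μt, so t = d/(2μ) = 0.174702 / (2 × 0.0231) = 3.78 Myr.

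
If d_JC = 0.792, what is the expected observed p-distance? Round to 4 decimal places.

0.4891

p = (3/4)(1 − e^(−4d/3)) = 0.75 × (1 − e^(-1.056)) = 0.75 × (1 − 0.347844) = 0.489117.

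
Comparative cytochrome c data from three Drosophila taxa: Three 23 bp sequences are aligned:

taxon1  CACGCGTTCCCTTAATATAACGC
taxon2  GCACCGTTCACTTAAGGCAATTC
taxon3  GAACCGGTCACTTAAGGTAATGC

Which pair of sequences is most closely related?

taxon2 and taxon3

taxon1–taxon2: 10/23 differ, p = 0.435, d = 0.650.
taxon1–taxon3: 8/23 differ, p = 0.348, d = 0.467.
taxon2–taxon3: 4/23 differ, p = 0.174, d = 0.198.
The smallest distance is between taxon2 and taxon3.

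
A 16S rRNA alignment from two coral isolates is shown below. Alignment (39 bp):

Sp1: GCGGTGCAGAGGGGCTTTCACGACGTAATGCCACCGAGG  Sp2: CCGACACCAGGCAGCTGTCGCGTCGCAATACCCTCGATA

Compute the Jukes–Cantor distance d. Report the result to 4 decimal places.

The sequences differ at 18 of 39 sites, so p = 18/39 ≈ 0.461538.
d = −(3/4) ln(1 − 4p/3) = −0.75 ln(1 − 0.615384) = −0.75 ln(0.384616)
  = −0.75 × (-0.955510) = 0.716633 substitutions/site.

0.7166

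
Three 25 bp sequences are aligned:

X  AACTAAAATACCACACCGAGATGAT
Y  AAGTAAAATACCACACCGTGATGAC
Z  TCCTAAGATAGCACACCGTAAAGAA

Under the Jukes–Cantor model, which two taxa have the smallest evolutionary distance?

X and Y

X–Y: 3/25 differ, p = 0.120, d = 0.131.
X–Z: 8/25 differ, p = 0.320, d = 0.417.
Y–Z: 8/25 differ, p = 0.320, d = 0.417.
The smallest distance is between X and Y.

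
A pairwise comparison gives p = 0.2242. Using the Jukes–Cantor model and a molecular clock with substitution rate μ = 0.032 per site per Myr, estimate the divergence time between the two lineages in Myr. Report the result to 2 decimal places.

4.16

d = −(3/4) ln(1 − 4p/3) = −0.75 ln(1 − 0.298933) = −0.75 ln(0.701067)
  = −0.75 × (-0.355152) = 0.266364 substitutions/site.
Under a molecular clock d = 2μt, so t = d/(2μ) = 0.266364 / (2 × 0.032) = 4.16 Myr.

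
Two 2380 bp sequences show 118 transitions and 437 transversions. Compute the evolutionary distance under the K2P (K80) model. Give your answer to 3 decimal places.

0.281

P = 118/2380 ≈ 0.04958 and Q = 437/2380 ≈ 0.183613.
Under the Kimura two-parameter model, d = −½ ln(1 − 2P − Q) − ¼ ln(1 − 2Q).
1 − 2P − Q = 0.717227, giving −½ ln(0.717227) = 0.166181.
1 − 2Q = 0.632774, giving −¼ ln(0.632774) = 0.114410.
d = 0.166181 + 0.114410 = 0.280591.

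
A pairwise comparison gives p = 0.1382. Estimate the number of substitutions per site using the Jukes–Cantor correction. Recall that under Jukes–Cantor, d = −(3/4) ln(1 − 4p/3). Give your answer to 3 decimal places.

0.153

d = −(3/4) ln(1 − 4p/3) = −0.75 ln(1 − 0.184267) = −0.75 ln(0.815733)
  = −0.75 × (-0.203668) = 0.152751 substitutions/site.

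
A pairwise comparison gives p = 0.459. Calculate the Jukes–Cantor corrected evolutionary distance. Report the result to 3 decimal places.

0.710

d = −(3/4) ln(1 − 4p/3) = −0.75 ln(1 − 0.612) = −0.75 ln(0.388)
  = −0.75 × (-0.946750) = 0.710063 substitutions/site.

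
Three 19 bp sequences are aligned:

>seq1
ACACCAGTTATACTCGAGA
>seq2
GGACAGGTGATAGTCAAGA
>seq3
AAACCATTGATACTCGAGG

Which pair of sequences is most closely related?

seq1 and seq3

seq1–seq2: 7/19 differ, p = 0.368, d = 0.507.
seq1–seq3: 4/19 differ, p = 0.211, d = 0.247.
seq2–seq3: 8/19 differ, p = 0.421, d = 0.618.
The smallest distance is between seq1 and seq3.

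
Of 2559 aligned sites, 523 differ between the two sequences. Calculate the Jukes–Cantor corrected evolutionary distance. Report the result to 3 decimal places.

0.239

p = 523/2559 ≈ 0.204377.
d = −(3/4) ln(1 − 4p/3) = −0.75 ln(1 − 0.272503) = −0.75 ln(0.727497)
  = −0.75 × (-0.318145) = 0.238609 substitutions/site.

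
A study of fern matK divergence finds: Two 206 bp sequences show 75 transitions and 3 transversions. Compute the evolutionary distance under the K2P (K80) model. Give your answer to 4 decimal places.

P = 75/206 ≈ 0.364078 and Q = 3/206 ≈ 0.014563.
Under the Kimura two-parameter model, d = −½ ln(1 − 2P − Q) − ¼ ln(1 − 2Q).
1 − 2P − Q = 0.257281, giving −½ ln(0.257281) = 0.678793.
1 − 2Q = 0.970874, giving −¼ ln(0.970874) = 0.007390.
d = 0.678793 + 0.007390 = 0.686183.

0.6862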